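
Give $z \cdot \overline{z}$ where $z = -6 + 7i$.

z * conjugate(z) = |z|^2 = a^2 + b^2
= (-6)^2 + 7^2 = 85


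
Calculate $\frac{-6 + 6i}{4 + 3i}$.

Multiply numerator and denominator by conjugate (4 - 3i):
= (-6 + 6i)(4 - 3i) / (4^2 + 3^2)
= (-6 + 42i) / 25
= -6/25 + (42/25)i


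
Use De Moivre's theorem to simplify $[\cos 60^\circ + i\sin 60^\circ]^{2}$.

By De Moivre: z^n = r^n(cos(nθ) + i sin(nθ))
= 1^2(cos(2*60°) + i sin(2*60°))
= 1(cos 120° + i sin 120°)
= -1/2 + (sqrt(3)/2)i


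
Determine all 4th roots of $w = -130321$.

|w| = 130321, arg(w) = 180°
Root modulus = 130321^(1/4) = 19
Root arguments: θ_k = (180° + 360°k)/4 for k = 0, 1, ..., 3
Roots: 19*sqrt(2)/2 + (19*sqrt(2)/2)i, -19*sqrt(2)/2 + (19*sqrt(2)/2)i, -19*sqrt(2)/2 - (19*sqrt(2)/2)i, 19*sqrt(2)/2 - (19*sqrt(2)/2)i


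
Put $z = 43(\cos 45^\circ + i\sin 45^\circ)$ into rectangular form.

a = r cos θ = 43 * sqrt(2)/2 = 43*sqrt(2)/2
b = r sin θ = 43 * sqrt(2)/2 = 43*sqrt(2)/2
z = 43*sqrt(2)/2 + (43*sqrt(2)/2)i


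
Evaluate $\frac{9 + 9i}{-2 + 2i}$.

Multiply numerator and denominator by conjugate (-2 - 2i):
= (9 + 9i)(-2 - 2i) / ((-2)^2 + 2^2)
= (-36i) / 8
Divide through by 4: (-9i) / 2
= 0 - (9/2)i


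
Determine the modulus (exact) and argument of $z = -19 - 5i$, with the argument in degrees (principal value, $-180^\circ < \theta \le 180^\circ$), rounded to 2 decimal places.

|z| = sqrt((-19)^2 + (-5)^2) = sqrt(386)
arg(z) = arctan(b/a) = arctan(-5/-19) (quadrant-adjusted) = -165.26°


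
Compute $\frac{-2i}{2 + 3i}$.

Multiply numerator and denominator by conjugate (2 - 3i):
= (-2i)(2 - 3i) / (2^2 + 3^2)
= (-6 - 4i) / 13
= -6/13 - (4/13)i


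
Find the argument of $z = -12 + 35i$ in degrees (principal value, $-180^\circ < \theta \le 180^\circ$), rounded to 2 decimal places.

θ = arctan(b/a) = arctan(35/-12) (quadrant-adjusted) = 108.92°


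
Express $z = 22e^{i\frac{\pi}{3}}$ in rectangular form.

a = r cos θ = 22 * 1/2 = 11
b = r sin θ = 22 * sqrt(3)/2 = 11*sqrt(3)
z = 11 + 11*sqrt(3)i


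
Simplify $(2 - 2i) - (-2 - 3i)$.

(2 - (-2)) + (-2 - (-3))i = 4 + i


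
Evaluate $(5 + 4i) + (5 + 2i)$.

(5 + 5) + (4 + 2)i = 10 + 6i


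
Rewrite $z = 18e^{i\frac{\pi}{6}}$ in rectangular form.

a = r cos θ = 18 * sqrt(3)/2 = 9*sqrt(3)
b = r sin θ = 18 * 1/2 = 9
z = 9*sqrt(3) + 9i


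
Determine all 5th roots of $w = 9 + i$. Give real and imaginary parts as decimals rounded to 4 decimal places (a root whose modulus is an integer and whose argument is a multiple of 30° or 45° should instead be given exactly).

|w| = sqrt(82) ≈ 9.055385, arg(w) ≈ 6.340192°
Root modulus = sqrt(82)^(1/5) ≈ 1.553751
Root arguments: θ_k = (arg(w) + 360°k)/5 for k = 0, 1, ..., 4
Compute each root as (root modulus)(cos θ_k + i sin θ_k) using full-precision intermediates, then round to 4 decimal places.
Roots: 1.5534 + 0.0344i, 0.4473 + 1.4880i, -1.2769 + 0.8852i, -1.2365 - 0.9409i, 0.5127 - 1.4667i


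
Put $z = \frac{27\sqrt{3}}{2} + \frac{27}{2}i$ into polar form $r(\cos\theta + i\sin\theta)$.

r = |z| = sqrt(a^2 + b^2) = sqrt((27*sqrt(3)/2)^2 + (27/2)^2) = sqrt(2187/4 + 729/4) = sqrt(729) = 27
θ = arctan(b/a) = arctan(13.5/23.3827) (quadrant-adjusted) = 30°
z = 27(cos 30° + i sin 30°)


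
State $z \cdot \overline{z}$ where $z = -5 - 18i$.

z * conjugate(z) = |z|^2 = a^2 + b^2
= (-5)^2 + (-18)^2 = 349


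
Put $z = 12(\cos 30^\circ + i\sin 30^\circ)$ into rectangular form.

a = r cos θ = 12 * sqrt(3)/2 = 6*sqrt(3)
b = r sin θ = 12 * 1/2 = 6
z = 6*sqrt(3) + 6i


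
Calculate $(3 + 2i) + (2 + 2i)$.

(3 + 2) + (2 + 2)i = 5 + 4i


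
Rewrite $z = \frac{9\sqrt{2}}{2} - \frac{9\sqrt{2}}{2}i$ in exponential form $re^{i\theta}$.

r = |z| = sqrt((9*sqrt(2)/2)^2 + (-9*sqrt(2)/2)^2) = sqrt(81/2 + 81/2) = sqrt(81) = 9
θ = arctan(b/a) = arctan(-6.364/6.364) (quadrant-adjusted) = -45° = -π/4
z = 9e^(-i*π/4)


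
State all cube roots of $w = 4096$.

|w| = 4096, arg(w) = 0°
Root modulus = 4096^(1/3) = 16
Root arguments: θ_k = (0° + 360°k)/3 for k = 0, 1, ..., 2
Roots: 16, -8 + 8*sqrt(3)i, -8 - 8*sqrt(3)i


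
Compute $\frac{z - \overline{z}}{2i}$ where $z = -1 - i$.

z - conjugate(z) = 2bi
(z - conjugate(z))/(2i) = 2bi/(2i) = b = -1


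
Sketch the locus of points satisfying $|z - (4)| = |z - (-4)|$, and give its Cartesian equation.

|z - z1| = |z - z2| means z is equidistant from z1 and z2,
i.e. the perpendicular bisector of the segment from (4, 0) to (-4, 0) (midpoint (0, 0)).
With z = x + yi, square both sides:
(x - 4)^2 + (y - 0)^2 = (x - (-4))^2 + (y - 0)^2
The x^2 and y^2 terms cancel: -16x + 0y = 16 - 16 = 0
Simplify: x = 0
Locus: Perpendicular bisector of the segment from (4, 0) to (-4, 0): the line x = 0


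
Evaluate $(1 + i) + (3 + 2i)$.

(1 + 3) + (1 + 2)i = 4 + 3i


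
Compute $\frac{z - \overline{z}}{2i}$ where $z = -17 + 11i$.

z - conjugate(z) = 2bi
(z - conjugate(z))/(2i) = 2bi/(2i) = b = 11


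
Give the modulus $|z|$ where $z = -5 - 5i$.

|z| = sqrt(a^2 + b^2) = sqrt((-5)^2 + (-5)^2) = sqrt(50) = sqrt(50)


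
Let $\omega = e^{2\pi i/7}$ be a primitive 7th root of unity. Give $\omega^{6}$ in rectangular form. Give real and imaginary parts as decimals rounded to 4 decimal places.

ω^6 = e^(2πi·6/7) = e^(i·12π/7)
= cos(12π/7) + i sin(12π/7)
= 0.6235 - 0.7818i


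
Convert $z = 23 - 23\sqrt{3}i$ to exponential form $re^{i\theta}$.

r = |z| = sqrt((23)^2 + (-23*sqrt(3))^2) = sqrt(529 + 1587) = sqrt(2116) = 46
θ = arctan(b/a) = arctan(-39.8372/23) (quadrant-adjusted) = -60° = -π/3
z = 46e^(-i*π/3)


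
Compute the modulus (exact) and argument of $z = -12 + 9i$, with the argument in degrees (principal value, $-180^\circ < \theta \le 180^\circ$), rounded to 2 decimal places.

|z| = sqrt((-12)^2 + 9^2) = 15
arg(z) = arctan(b/a) = arctan(9/-12) (quadrant-adjusted) = 143.13°


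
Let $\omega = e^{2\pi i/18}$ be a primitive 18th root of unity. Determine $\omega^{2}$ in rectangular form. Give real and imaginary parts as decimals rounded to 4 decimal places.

ω^2 = e^(2πi·2/18) = e^(i·2π/9)
= cos(2π/9) + i sin(2π/9)
= 0.7660 + 0.6428i


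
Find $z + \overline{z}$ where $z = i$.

z + conjugate(z) = (a + bi) + (a - bi) = 2a
= 2 * 0 = 0


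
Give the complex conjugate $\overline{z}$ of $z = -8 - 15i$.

If z = a + bi, then conjugate(z) = a - bi
conjugate(-8 - 15i) = -8 + 15i


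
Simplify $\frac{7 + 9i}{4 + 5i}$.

Multiply numerator and denominator by conjugate (4 - 5i):
= (7 + 9i)(4 - 5i) / (4^2 + 5^2)
= (73 + i) / 41
= 73/41 + (1/41)i


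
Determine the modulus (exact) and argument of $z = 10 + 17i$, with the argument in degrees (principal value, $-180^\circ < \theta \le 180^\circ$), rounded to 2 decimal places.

|z| = sqrt(10^2 + 17^2) = sqrt(389)
arg(z) = arctan(b/a) = arctan(17/10) (quadrant-adjusted) = 59.53°


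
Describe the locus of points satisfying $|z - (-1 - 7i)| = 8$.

|z - z0| = r describes a circle centered at z0 with radius r
Here z0 = -1 - 7i and r = 8
Locus: Circle centered at (-1, -7) with radius 8


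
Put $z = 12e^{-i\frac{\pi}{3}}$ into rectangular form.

a = r cos θ = 12 * 1/2 = 6
b = r sin θ = 12 * -sqrt(3)/2 = -6*sqrt(3)
z = 6 - 6*sqrt(3)i


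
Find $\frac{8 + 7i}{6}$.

Divisor is real, so divide each part by 6:
= 4/3 + (7/6)i


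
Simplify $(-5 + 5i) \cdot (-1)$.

(a1*a2 - b1*b2) + (a1*b2 + b1*a2)i
= (5 - 0) + (0 + (-5))i
= 5 - 5i


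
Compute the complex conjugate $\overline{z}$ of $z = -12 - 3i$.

If z = a + bi, then conjugate(z) = a - bi
conjugate(-12 - 3i) = -12 + 3i


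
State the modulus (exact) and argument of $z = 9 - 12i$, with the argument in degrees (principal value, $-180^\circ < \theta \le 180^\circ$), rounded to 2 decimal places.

|z| = sqrt(9^2 + (-12)^2) = 15
arg(z) = arctan(b/a) = arctan(-12/9) (quadrant-adjusted) = -53.13°


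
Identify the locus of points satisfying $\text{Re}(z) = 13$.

Re(z) = x where z = x + yi; the equation x = 13 is satisfied by all points with that x-coordinate
Locus: Vertical line x = 13


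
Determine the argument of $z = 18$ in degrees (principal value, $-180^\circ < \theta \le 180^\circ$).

b = 0 and a > 0, so z lies on the positive real axis: θ = 0°


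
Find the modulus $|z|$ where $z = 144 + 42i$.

|z| = sqrt(a^2 + b^2) = sqrt(144^2 + 42^2) = sqrt(22500) = 150


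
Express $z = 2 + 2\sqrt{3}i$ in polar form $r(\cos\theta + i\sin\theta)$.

r = |z| = sqrt(a^2 + b^2) = sqrt((2)^2 + (2*sqrt(3))^2) = sqrt(4 + 12) = sqrt(16) = 4
θ = arctan(b/a) = arctan(3.4641/2) (quadrant-adjusted) = 60°
z = 4(cos 60° + i sin 60°)


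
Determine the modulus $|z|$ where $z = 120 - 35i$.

|z| = sqrt(a^2 + b^2) = sqrt(120^2 + (-35)^2) = sqrt(15625) = 125


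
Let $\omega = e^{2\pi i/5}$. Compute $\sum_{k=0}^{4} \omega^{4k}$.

Let ζ = ω^4 = e^(2πi·4/5). Since 5 ∤ 4, ζ ≠ 1.
Sum = Σ_{k=0}^{4} ζ^k = (ζ^5 - 1)/(ζ - 1) = (ω^{4·5} - 1)/(ζ - 1) = (1 - 1)/(ζ - 1) = 0


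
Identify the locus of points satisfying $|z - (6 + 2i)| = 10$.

|z - z0| = r describes a circle centered at z0 with radius r
Here z0 = 6 + 2i and r = 10
Locus: Circle centered at (6, 2) with radius 10


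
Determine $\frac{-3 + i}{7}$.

Divisor is real, so divide each part by 7:
= -3/7 + (1/7)i


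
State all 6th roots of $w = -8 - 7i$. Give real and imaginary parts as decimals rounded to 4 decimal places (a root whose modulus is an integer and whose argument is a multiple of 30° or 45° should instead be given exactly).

|w| = sqrt(113) ≈ 10.630146, arg(w) ≈ 221.185925°
Root modulus = sqrt(113)^(1/6) ≈ 1.482825
Root arguments: θ_k = (arg(w) + 360°k)/6 for k = 0, 1, ..., 5
Compute each root as (root modulus)(cos θ_k + i sin θ_k) using full-precision intermediates, then round to 4 decimal places.
Roots: 1.1863 + 0.8896i, -0.1772 + 1.4722i, -1.3636 + 0.5826i, -1.1863 - 0.8896i, 0.1772 - 1.4722i, 1.3636 - 0.5826i


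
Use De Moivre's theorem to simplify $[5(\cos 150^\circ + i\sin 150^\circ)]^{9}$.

By De Moivre: z^n = r^n(cos(nθ) + i sin(nθ))
= 5^9(cos(9*150°) + i sin(9*150°))
= 1953125(cos 270° + i sin 270°)
= -1953125i


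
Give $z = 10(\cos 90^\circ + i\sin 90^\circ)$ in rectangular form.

a = r cos θ = 10 * 0 = 0
b = r sin θ = 10 * 1 = 10
z = 10i


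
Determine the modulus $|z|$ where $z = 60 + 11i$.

|z| = sqrt(a^2 + b^2) = sqrt(60^2 + 11^2) = sqrt(3721) = 61


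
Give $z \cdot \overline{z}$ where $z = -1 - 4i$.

z * conjugate(z) = |z|^2 = a^2 + b^2
= (-1)^2 + (-4)^2 = 17


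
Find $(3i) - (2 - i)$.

(0 - 2) + (3 - (-1))i = -2 + 4i


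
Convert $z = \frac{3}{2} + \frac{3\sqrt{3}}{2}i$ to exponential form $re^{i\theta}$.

r = |z| = sqrt((3/2)^2 + (3*sqrt(3)/2)^2) = sqrt(9/4 + 27/4) = sqrt(9) = 3
θ = arctan(b/a) = arctan(2.5981/1.5) (quadrant-adjusted) = 60° = π/3
z = 3e^(i*π/3)


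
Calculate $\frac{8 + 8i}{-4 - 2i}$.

Multiply numerator and denominator by conjugate (-4 + 2i):
= (8 + 8i)(-4 + 2i) / ((-4)^2 + (-2)^2)
= (-48 - 16i) / 20
Divide through by 4: (-12 - 4i) / 5
= -12/5 - (4/5)i


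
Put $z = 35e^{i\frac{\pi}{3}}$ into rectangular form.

a = r cos θ = 35 * 1/2 = 35/2
b = r sin θ = 35 * sqrt(3)/2 = 35*sqrt(3)/2
z = 35/2 + (35*sqrt(3)/2)i


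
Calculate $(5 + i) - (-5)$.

(5 - (-5)) + (1 - 0)i = 10 + i


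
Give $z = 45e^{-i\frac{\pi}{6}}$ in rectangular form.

a = r cos θ = 45 * sqrt(3)/2 = 45*sqrt(3)/2
b = r sin θ = 45 * -1/2 = -45/2
z = 45*sqrt(3)/2 - (45/2)i


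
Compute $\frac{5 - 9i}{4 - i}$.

Multiply numerator and denominator by conjugate (4 + i):
= (5 - 9i)(4 + i) / (4^2 + (-1)^2)
= (29 - 31i) / 17
= 29/17 - (31/17)i


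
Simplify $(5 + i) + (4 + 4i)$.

(5 + 4) + (1 + 4)i = 9 + 5i


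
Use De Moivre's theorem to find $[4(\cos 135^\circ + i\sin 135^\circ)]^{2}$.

By De Moivre: z^n = r^n(cos(nθ) + i sin(nθ))
= 4^2(cos(2*135°) + i sin(2*135°))
= 16(cos 270° + i sin 270°)
= -16i


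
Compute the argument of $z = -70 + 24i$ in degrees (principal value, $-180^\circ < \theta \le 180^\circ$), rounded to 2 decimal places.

θ = arctan(b/a) = arctan(24/-70) (quadrant-adjusted) = 161.08°


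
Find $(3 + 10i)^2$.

(a + bi)^2 = a^2 - b^2 + 2abi
= 3^2 - 10^2 + 2*3*10i
= -91 + 60i


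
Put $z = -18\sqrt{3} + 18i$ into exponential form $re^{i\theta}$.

r = |z| = sqrt((-18*sqrt(3))^2 + (18)^2) = sqrt(972 + 324) = sqrt(1296) = 36
θ = arctan(b/a) = arctan(18/-31.1769) (quadrant-adjusted) = 150° = 5π/6
z = 36e^(i*5π/6)


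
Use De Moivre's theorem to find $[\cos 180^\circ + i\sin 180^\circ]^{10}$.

By De Moivre: z^n = r^n(cos(nθ) + i sin(nθ))
= 1^10(cos(10*180°) + i sin(10*180°))
= 1(cos 0° + i sin 0°)
= 1


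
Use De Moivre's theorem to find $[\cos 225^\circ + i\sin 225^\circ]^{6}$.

By De Moivre: z^n = r^n(cos(nθ) + i sin(nθ))
= 1^6(cos(6*225°) + i sin(6*225°))
= 1(cos 270° + i sin 270°)
= -i


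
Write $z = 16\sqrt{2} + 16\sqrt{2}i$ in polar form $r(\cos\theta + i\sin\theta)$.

r = |z| = sqrt(a^2 + b^2) = sqrt((16*sqrt(2))^2 + (16*sqrt(2))^2) = sqrt(512 + 512) = sqrt(1024) = 32
θ = arctan(b/a) = arctan(22.6274/22.6274) (quadrant-adjusted) = 45°
z = 32(cos 45° + i sin 45°)


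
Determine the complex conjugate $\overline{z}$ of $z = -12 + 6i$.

If z = a + bi, then conjugate(z) = a - bi
conjugate(-12 + 6i) = -12 - 6i


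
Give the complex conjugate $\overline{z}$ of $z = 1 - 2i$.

If z = a + bi, then conjugate(z) = a - bi
conjugate(1 - 2i) = 1 + 2i


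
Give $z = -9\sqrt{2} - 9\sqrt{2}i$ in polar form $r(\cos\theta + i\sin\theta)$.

r = |z| = sqrt(a^2 + b^2) = sqrt((-9*sqrt(2))^2 + (-9*sqrt(2))^2) = sqrt(162 + 162) = sqrt(324) = 18
θ = arctan(b/a) = arctan(-12.7279/-12.7279) (quadrant-adjusted) = 225°
z = 18(cos 225° + i sin 225°)


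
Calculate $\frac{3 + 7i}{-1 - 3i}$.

Multiply numerator and denominator by conjugate (-1 + 3i):
= (3 + 7i)(-1 + 3i) / ((-1)^2 + (-3)^2)
= (-24 + 2i) / 10
Divide through by 2: (-12 + i) / 5
= -12/5 + (1/5)i


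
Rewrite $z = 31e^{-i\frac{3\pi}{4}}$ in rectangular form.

a = r cos θ = 31 * -sqrt(2)/2 = -31*sqrt(2)/2
b = r sin θ = 31 * -sqrt(2)/2 = -31*sqrt(2)/2
z = -31*sqrt(2)/2 - (31*sqrt(2)/2)i


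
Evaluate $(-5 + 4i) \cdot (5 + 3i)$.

(a1*a2 - b1*b2) + (a1*b2 + b1*a2)i
= (-25 - 12) + (-15 + 20)i
= -37 + 5i


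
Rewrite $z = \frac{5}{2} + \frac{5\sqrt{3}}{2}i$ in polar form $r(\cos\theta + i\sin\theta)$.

r = |z| = sqrt(a^2 + b^2) = sqrt((5/2)^2 + (5*sqrt(3)/2)^2) = sqrt(25/4 + 75/4) = sqrt(25) = 5
θ = arctan(b/a) = arctan(4.3301/2.5) (quadrant-adjusted) = 60°
z = 5(cos 60° + i sin 60°)


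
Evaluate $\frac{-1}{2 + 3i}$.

Multiply numerator and denominator by conjugate (2 - 3i):
= (-1)(2 - 3i) / (2^2 + 3^2)
= (-2 + 3i) / 13
= -2/13 + (3/13)i


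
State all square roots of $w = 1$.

|w| = 1, arg(w) = 0°
Root modulus = 1^(1/2) = 1
Root arguments: θ_k = (0° + 360°k)/2 for k = 0, 1, ..., 1
Roots: 1, -1


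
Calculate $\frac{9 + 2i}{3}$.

Divisor is real, so divide each part by 3:
= 3 + (2/3)i


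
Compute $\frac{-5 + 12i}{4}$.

Divisor is real, so divide each part by 4:
= -5/4 + 3i


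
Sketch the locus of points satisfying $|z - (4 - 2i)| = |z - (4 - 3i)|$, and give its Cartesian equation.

|z - z1| = |z - z2| means z is equidistant from z1 and z2,
i.e. the perpendicular bisector of the segment from (4, -2) to (4, -3) (midpoint (4, -5/2)).
With z = x + yi, square both sides:
(x - 4)^2 + (y - (-2))^2 = (x - 4)^2 + (y - (-3))^2
The x^2 and y^2 terms cancel: 0x + (-2)y = 25 - 20 = 5
Simplify: y = -5/2
Locus: Perpendicular bisector of the segment from (4, -2) to (4, -3): the line y = -5/2


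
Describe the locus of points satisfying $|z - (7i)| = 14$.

|z - z0| = r describes a circle centered at z0 with radius r
Here z0 = 7i and r = 14
Locus: Circle centered at (0, 7) with radius 14


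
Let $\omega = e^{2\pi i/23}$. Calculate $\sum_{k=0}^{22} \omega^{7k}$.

Let ζ = ω^7 = e^(2πi·7/23). Since 23 ∤ 7, ζ ≠ 1.
Sum = Σ_{k=0}^{22} ζ^k = (ζ^23 - 1)/(ζ - 1) = (ω^{7·23} - 1)/(ζ - 1) = (1 - 1)/(ζ - 1) = 0


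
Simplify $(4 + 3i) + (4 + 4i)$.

(4 + 4) + (3 + 4)i = 8 + 7i


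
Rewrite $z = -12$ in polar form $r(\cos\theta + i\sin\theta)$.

r = |z| = sqrt(a^2 + b^2) = sqrt((-12)^2 + (0)^2) = sqrt(144 + 0) = sqrt(144) = 12
b = 0 and a < 0, so z lies on the negative real axis: θ = 180°
z = 12(cos 180° + i sin 180°)


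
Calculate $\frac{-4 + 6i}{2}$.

Divisor is real, so divide each part by 2:
= -2 + 3i


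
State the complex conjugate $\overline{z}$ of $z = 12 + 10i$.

If z = a + bi, then conjugate(z) = a - bi
conjugate(12 + 10i) = 12 - 10i


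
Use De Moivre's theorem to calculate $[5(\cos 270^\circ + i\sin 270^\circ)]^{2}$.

By De Moivre: z^n = r^n(cos(nθ) + i sin(nθ))
= 5^2(cos(2*270°) + i sin(2*270°))
= 25(cos 180° + i sin 180°)
= -25


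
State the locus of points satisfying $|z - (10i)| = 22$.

|z - z0| = r describes a circle centered at z0 with radius r
Here z0 = 10i and r = 22
Locus: Circle centered at (0, 10) with radius 22


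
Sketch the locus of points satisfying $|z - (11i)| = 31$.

|z - z0| = r describes a circle centered at z0 with radius r
Here z0 = 11i and r = 31
Locus: Circle centered at (0, 11) with radius 31


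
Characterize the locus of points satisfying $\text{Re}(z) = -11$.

Re(z) = x where z = x + yi; the equation x = -11 is satisfied by all points with that x-coordinate
Locus: Vertical line x = -11


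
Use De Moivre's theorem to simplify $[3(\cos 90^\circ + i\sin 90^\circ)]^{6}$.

By De Moivre: z^n = r^n(cos(nθ) + i sin(nθ))
= 3^6(cos(6*90°) + i sin(6*90°))
= 729(cos 180° + i sin 180°)
= -729


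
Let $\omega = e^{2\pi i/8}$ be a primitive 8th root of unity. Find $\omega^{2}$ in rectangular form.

ω^2 = e^(2πi·2/8) = e^(i·1π/2)
= cos(1π/2) + i sin(1π/2)
= i


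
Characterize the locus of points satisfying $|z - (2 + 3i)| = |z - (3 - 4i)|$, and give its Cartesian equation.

|z - z1| = |z - z2| means z is equidistant from z1 and z2,
i.e. the perpendicular bisector of the segment from (2, 3) to (3, -4) (midpoint (5/2, -1/2)).
With z = x + yi, square both sides:
(x - 2)^2 + (y - 3)^2 = (x - 3)^2 + (y - (-4))^2
The x^2 and y^2 terms cancel: 2x + (-14)y = 25 - 13 = 12
Simplify: x - 7y = 6
Locus: Perpendicular bisector of the segment from (2, 3) to (3, -4): the line x - 7y = 6


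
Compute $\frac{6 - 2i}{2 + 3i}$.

Multiply numerator and denominator by conjugate (2 - 3i):
= (6 - 2i)(2 - 3i) / (2^2 + 3^2)
= (6 - 22i) / 13
= 6/13 - (22/13)i


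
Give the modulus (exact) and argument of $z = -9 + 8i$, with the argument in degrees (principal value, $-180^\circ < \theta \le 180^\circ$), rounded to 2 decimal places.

|z| = sqrt((-9)^2 + 8^2) = sqrt(145)
arg(z) = arctan(b/a) = arctan(8/-9) (quadrant-adjusted) = 138.37°


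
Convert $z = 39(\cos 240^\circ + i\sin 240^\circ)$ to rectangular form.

a = r cos θ = 39 * -1/2 = -39/2
b = r sin θ = 39 * -sqrt(3)/2 = -39*sqrt(3)/2
z = -39/2 - (39*sqrt(3)/2)i


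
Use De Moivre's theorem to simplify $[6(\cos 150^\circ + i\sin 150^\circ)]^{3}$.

By De Moivre: z^n = r^n(cos(nθ) + i sin(nθ))
= 6^3(cos(3*150°) + i sin(3*150°))
= 216(cos 90° + i sin 90°)
= 216i


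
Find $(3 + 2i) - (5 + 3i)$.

(3 - 5) + (2 - 3)i = -2 - i


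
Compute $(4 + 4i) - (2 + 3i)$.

(4 - 2) + (4 - 3)i = 2 + i


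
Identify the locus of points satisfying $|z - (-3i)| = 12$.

|z - z0| = r describes a circle centered at z0 with radius r
Here z0 = -3i and r = 12
Locus: Circle centered at (0, -3) with radius 12


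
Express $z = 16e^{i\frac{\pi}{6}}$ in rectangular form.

a = r cos θ = 16 * sqrt(3)/2 = 8*sqrt(3)
b = r sin θ = 16 * 1/2 = 8
z = 8*sqrt(3) + 8i


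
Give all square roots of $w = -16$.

|w| = 16, arg(w) = 180°
Root modulus = 16^(1/2) = 4
Root arguments: θ_k = (180° + 360°k)/2 for k = 0, 1, ..., 1
Roots: 4i, -4i


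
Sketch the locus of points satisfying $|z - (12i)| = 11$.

|z - z0| = r describes a circle centered at z0 with radius r
Here z0 = 12i and r = 11
Locus: Circle centered at (0, 12) with radius 11


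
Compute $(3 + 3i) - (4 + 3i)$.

(3 - 4) + (3 - 3)i = -1


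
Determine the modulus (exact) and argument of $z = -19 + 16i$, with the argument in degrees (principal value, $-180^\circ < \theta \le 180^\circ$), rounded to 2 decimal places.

|z| = sqrt((-19)^2 + 16^2) = sqrt(617)
arg(z) = arctan(b/a) = arctan(16/-19) (quadrant-adjusted) = 139.90°


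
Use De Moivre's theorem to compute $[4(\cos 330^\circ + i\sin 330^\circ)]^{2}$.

By De Moivre: z^n = r^n(cos(nθ) + i sin(nθ))
= 4^2(cos(2*330°) + i sin(2*330°))
= 16(cos 300° + i sin 300°)
= 8 - 8*sqrt(3)i


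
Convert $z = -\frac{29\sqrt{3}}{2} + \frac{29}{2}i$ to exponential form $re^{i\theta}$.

r = |z| = sqrt((-29*sqrt(3)/2)^2 + (29/2)^2) = sqrt(2523/4 + 841/4) = sqrt(841) = 29
θ = arctan(b/a) = arctan(14.5/-25.1147) (quadrant-adjusted) = 150° = 5π/6
z = 29e^(i*5π/6)


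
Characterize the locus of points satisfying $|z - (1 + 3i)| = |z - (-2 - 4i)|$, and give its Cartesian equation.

|z - z1| = |z - z2| means z is equidistant from z1 and z2,
i.e. the perpendicular bisector of the segment from (1, 3) to (-2, -4) (midpoint (-1/2, -1/2)).
With z = x + yi, square both sides:
(x - 1)^2 + (y - 3)^2 = (x - (-2))^2 + (y - (-4))^2
The x^2 and y^2 terms cancel: -6x + (-14)y = 20 - 10 = 10
Simplify: 3x + 7y = -5
Locus: Perpendicular bisector of the segment from (1, 3) to (-2, -4): the line 3x + 7y = -5


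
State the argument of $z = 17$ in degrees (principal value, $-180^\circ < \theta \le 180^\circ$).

b = 0 and a > 0, so z lies on the positive real axis: θ = 0°


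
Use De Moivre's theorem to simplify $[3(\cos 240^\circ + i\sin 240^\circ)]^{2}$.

By De Moivre: z^n = r^n(cos(nθ) + i sin(nθ))
= 3^2(cos(2*240°) + i sin(2*240°))
= 9(cos 120° + i sin 120°)
= -9/2 + (9*sqrt(3)/2)i


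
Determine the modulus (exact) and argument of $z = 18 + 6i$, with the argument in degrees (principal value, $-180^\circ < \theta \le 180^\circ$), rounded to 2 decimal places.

|z| = sqrt(18^2 + 6^2) = sqrt(360)
arg(z) = arctan(b/a) = arctan(6/18) (quadrant-adjusted) = 18.43°


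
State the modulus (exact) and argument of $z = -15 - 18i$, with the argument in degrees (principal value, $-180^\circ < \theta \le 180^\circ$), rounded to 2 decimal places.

|z| = sqrt((-15)^2 + (-18)^2) = sqrt(549)
arg(z) = arctan(b/a) = arctan(-18/-15) (quadrant-adjusted) = -129.81°


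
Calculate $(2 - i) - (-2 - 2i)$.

(2 - (-2)) + (-1 - (-2))i = 4 + i


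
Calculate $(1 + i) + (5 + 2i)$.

(1 + 5) + (1 + 2)i = 6 + 3i


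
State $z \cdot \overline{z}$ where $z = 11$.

z * conjugate(z) = |z|^2 = a^2 + b^2
= 11^2 + 0^2 = 121


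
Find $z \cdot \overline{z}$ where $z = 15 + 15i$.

z * conjugate(z) = |z|^2 = a^2 + b^2
= 15^2 + 15^2 = 450


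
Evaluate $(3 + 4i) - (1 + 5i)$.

(3 - 1) + (4 - 5)i = 2 - i


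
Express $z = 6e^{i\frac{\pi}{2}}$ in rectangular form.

a = r cos θ = 6 * 0 = 0
b = r sin θ = 6 * 1 = 6
z = 6i


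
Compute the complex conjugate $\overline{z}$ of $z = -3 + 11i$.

If z = a + bi, then conjugate(z) = a - bi
conjugate(-3 + 11i) = -3 - 11i


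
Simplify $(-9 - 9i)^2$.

(a + bi)^2 = a^2 - b^2 + 2abi
= (-9)^2 - (-9)^2 + 2*(-9)*(-9)i
= 162i


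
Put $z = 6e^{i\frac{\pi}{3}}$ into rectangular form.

a = r cos θ = 6 * 1/2 = 3
b = r sin θ = 6 * sqrt(3)/2 = 3*sqrt(3)
z = 3 + 3*sqrt(3)i


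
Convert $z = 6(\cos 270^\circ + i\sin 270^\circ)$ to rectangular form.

a = r cos θ = 6 * 0 = 0
b = r sin θ = 6 * -1 = -6
z = -6i


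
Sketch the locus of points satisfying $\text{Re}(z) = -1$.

Re(z) = x where z = x + yi; the equation x = -1 is satisfied by all points with that x-coordinate
Locus: Vertical line x = -1


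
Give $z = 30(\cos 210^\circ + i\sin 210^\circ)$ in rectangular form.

a = r cos θ = 30 * -sqrt(3)/2 = -15*sqrt(3)
b = r sin θ = 30 * -1/2 = -15
z = -15*sqrt(3) - 15i


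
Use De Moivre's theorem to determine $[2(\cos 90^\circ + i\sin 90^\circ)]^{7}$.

By De Moivre: z^n = r^n(cos(nθ) + i sin(nθ))
= 2^7(cos(7*90°) + i sin(7*90°))
= 128(cos 270° + i sin 270°)
= -128i


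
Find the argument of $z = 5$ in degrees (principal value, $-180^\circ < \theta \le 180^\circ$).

b = 0 and a > 0, so z lies on the positive real axis: θ = 0°


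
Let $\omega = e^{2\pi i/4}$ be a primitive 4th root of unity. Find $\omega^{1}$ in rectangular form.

ω^1 = e^(2πi·1/4) = e^(i·1π/2)
= cos(1π/2) + i sin(1π/2)
= i


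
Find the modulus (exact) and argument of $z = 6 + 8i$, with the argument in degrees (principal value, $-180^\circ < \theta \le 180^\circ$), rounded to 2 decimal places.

|z| = sqrt(6^2 + 8^2) = 10
arg(z) = arctan(b/a) = arctan(8/6) (quadrant-adjusted) = 53.13°


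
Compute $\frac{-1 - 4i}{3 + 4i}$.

Multiply numerator and denominator by conjugate (3 - 4i):
= (-1 - 4i)(3 - 4i) / (3^2 + 4^2)
= (-19 - 8i) / 25
= -19/25 - (8/25)i


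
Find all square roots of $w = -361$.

|w| = 361, arg(w) = 180°
Root modulus = 361^(1/2) = 19
Root arguments: θ_k = (180° + 360°k)/2 for k = 0, 1, ..., 1
Roots: 19i, -19i


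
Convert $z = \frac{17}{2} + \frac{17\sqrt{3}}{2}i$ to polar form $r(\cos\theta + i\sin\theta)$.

r = |z| = sqrt(a^2 + b^2) = sqrt((17/2)^2 + (17*sqrt(3)/2)^2) = sqrt(289/4 + 867/4) = sqrt(289) = 17
θ = arctan(b/a) = arctan(14.7224/8.5) (quadrant-adjusted) = 60°
z = 17(cos 60° + i sin 60°)


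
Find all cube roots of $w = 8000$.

|w| = 8000, arg(w) = 0°
Root modulus = 8000^(1/3) = 20
Root arguments: θ_k = (0° + 360°k)/3 for k = 0, 1, ..., 2
Roots: 20, -10 + 10*sqrt(3)i, -10 - 10*sqrt(3)i


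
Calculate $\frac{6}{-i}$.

Multiply numerator and denominator by conjugate (i):
= (6)(i) / (0^2 + (-1)^2)
= (6i) / 1
= 6i


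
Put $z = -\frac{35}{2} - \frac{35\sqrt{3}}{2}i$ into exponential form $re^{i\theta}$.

r = |z| = sqrt((-35/2)^2 + (-35*sqrt(3)/2)^2) = sqrt(1225/4 + 3675/4) = sqrt(1225) = 35
θ = arctan(b/a) = arctan(-30.3109/-17.5) (quadrant-adjusted) = 240° = 4π/3
z = 35e^(i*4π/3)


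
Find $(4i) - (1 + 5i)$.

(0 - 1) + (4 - 5)i = -1 - i


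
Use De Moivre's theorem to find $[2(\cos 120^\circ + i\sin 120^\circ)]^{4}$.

By De Moivre: z^n = r^n(cos(nθ) + i sin(nθ))
= 2^4(cos(4*120°) + i sin(4*120°))
= 16(cos 120° + i sin 120°)
= -8 + 8*sqrt(3)i


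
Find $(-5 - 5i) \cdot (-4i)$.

(a1*a2 - b1*b2) + (a1*b2 + b1*a2)i
= (0 - 20) + (20 + 0)i
= -20 + 20i


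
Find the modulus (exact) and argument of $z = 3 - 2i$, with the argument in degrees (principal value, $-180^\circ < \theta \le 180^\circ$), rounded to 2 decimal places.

|z| = sqrt(3^2 + (-2)^2) = sqrt(13)
arg(z) = arctan(b/a) = arctan(-2/3) (quadrant-adjusted) = -33.69°


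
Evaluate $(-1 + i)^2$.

(a + bi)^2 = a^2 - b^2 + 2abi
= (-1)^2 - 1^2 + 2*(-1)*1i
= -2i


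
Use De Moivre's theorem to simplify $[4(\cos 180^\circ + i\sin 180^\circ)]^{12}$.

By De Moivre: z^n = r^n(cos(nθ) + i sin(nθ))
= 4^12(cos(12*180°) + i sin(12*180°))
= 16777216(cos 0° + i sin 0°)
= 16777216


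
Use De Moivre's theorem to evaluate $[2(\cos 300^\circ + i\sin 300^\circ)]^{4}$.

By De Moivre: z^n = r^n(cos(nθ) + i sin(nθ))
= 2^4(cos(4*300°) + i sin(4*300°))
= 16(cos 120° + i sin 120°)
= -8 + 8*sqrt(3)i


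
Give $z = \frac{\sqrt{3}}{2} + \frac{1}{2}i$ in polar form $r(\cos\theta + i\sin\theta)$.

r = |z| = sqrt(a^2 + b^2) = sqrt((sqrt(3)/2)^2 + (1/2)^2) = sqrt(3/4 + 1/4) = sqrt(1) = 1
θ = arctan(b/a) = arctan(0.5/0.866) (quadrant-adjusted) = 30°
z = 1(cos 30° + i sin 30°)


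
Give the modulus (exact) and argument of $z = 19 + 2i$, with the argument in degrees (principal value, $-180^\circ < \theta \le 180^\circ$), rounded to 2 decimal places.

|z| = sqrt(19^2 + 2^2) = sqrt(365)
arg(z) = arctan(b/a) = arctan(2/19) (quadrant-adjusted) = 6.01°


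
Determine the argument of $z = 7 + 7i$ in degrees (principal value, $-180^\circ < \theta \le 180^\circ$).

θ = arctan(b/a) = arctan(7/7) (quadrant-adjusted) = 45°


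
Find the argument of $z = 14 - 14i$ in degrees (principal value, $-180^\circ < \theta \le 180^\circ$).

θ = arctan(b/a) = arctan(-14/14) (quadrant-adjusted) = -45°


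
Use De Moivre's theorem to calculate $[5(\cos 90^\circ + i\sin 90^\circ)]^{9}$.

By De Moivre: z^n = r^n(cos(nθ) + i sin(nθ))
= 5^9(cos(9*90°) + i sin(9*90°))
= 1953125(cos 90° + i sin 90°)
= 1953125i


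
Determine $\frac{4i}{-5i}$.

Multiply numerator and denominator by conjugate (5i):
= (4i)(5i) / (0^2 + (-5)^2)
= (-20) / 25
Divide through by 5: (-4) / 5
= -4/5


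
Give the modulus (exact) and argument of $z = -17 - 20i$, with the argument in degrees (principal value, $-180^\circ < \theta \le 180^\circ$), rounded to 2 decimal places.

|z| = sqrt((-17)^2 + (-20)^2) = sqrt(689)
arg(z) = arctan(b/a) = arctan(-20/-17) (quadrant-adjusted) = -130.36°


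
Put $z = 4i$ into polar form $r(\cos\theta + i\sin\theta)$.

r = |z| = sqrt(a^2 + b^2) = sqrt((0)^2 + (4)^2) = sqrt(0 + 16) = sqrt(16) = 4
a = 0 and b > 0, so z lies on the positive imaginary axis: θ = 90°
z = 4(cos 90° + i sin 90°)


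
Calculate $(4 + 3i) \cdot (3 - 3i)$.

(a1*a2 - b1*b2) + (a1*b2 + b1*a2)i
= (12 - (-9)) + (-12 + 9)i
= 21 - 3i


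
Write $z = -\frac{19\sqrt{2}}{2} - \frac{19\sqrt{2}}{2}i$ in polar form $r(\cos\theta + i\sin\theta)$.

r = |z| = sqrt(a^2 + b^2) = sqrt((-19*sqrt(2)/2)^2 + (-19*sqrt(2)/2)^2) = sqrt(361/2 + 361/2) = sqrt(361) = 19
θ = arctan(b/a) = arctan(-13.435/-13.435) (quadrant-adjusted) = 225°
z = 19(cos 225° + i sin 225°)


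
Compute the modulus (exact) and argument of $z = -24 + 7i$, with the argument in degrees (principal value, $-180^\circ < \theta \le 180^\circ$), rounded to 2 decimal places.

|z| = sqrt((-24)^2 + 7^2) = 25
arg(z) = arctan(b/a) = arctan(7/-24) (quadrant-adjusted) = 163.74°


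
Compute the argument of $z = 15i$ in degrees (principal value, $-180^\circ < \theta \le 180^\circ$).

a = 0 and b > 0, so z lies on the positive imaginary axis: θ = 90°


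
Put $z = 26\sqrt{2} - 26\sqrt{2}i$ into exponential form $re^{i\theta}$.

r = |z| = sqrt((26*sqrt(2))^2 + (-26*sqrt(2))^2) = sqrt(1352 + 1352) = sqrt(2704) = 52
θ = arctan(b/a) = arctan(-36.7696/36.7696) (quadrant-adjusted) = -45° = -π/4
z = 52e^(-i*π/4)


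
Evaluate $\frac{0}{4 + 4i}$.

Multiply numerator and denominator by conjugate (4 - 4i):
= (0)(4 - 4i) / (4^2 + 4^2)
= (0) / 32
= 0


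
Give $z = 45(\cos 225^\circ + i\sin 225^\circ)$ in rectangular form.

a = r cos θ = 45 * -sqrt(2)/2 = -45*sqrt(2)/2
b = r sin θ = 45 * -sqrt(2)/2 = -45*sqrt(2)/2
z = -45*sqrt(2)/2 - (45*sqrt(2)/2)i


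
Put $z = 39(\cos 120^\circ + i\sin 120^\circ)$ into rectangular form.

a = r cos θ = 39 * -1/2 = -39/2
b = r sin θ = 39 * sqrt(3)/2 = 39*sqrt(3)/2
z = -39/2 + (39*sqrt(3)/2)i


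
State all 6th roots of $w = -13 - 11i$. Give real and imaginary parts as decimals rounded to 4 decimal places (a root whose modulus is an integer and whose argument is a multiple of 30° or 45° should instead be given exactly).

|w| = sqrt(290) ≈ 17.029386, arg(w) ≈ 220.236358°
Root modulus = sqrt(290)^(1/6) ≈ 1.603983
Root arguments: θ_k = (arg(w) + 360°k)/6 for k = 0, 1, ..., 5
Compute each root as (root modulus)(cos θ_k + i sin θ_k) using full-precision intermediates, then round to 4 decimal places.
Roots: 1.2859 + 0.9587i, -0.1873 + 1.5930i, -1.4732 + 0.6343i, -1.2859 - 0.9587i, 0.1873 - 1.5930i, 1.4732 - 0.6343i


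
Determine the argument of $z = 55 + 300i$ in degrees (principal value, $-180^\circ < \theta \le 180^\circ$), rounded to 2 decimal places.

θ = arctan(b/a) = arctan(300/55) (quadrant-adjusted) = 79.61°


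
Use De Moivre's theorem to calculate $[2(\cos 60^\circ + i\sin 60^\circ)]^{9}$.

By De Moivre: z^n = r^n(cos(nθ) + i sin(nθ))
= 2^9(cos(9*60°) + i sin(9*60°))
= 512(cos 180° + i sin 180°)
= -512


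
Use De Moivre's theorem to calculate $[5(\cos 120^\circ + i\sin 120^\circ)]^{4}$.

By De Moivre: z^n = r^n(cos(nθ) + i sin(nθ))
= 5^4(cos(4*120°) + i sin(4*120°))
= 625(cos 120° + i sin 120°)
= -625/2 + (625*sqrt(3)/2)i


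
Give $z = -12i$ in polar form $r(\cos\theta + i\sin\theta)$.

r = |z| = sqrt(a^2 + b^2) = sqrt((0)^2 + (-12)^2) = sqrt(0 + 144) = sqrt(144) = 12
a = 0 and b < 0, so z lies on the negative imaginary axis: θ = 270°
z = 12(cos 270° + i sin 270°)


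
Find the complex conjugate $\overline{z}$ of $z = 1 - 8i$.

If z = a + bi, then conjugate(z) = a - bi
conjugate(1 - 8i) = 1 + 8i


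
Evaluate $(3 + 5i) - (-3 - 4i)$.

(3 - (-3)) + (5 - (-4))i = 6 + 9i


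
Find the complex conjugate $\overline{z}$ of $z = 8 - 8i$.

If z = a + bi, then conjugate(z) = a - bi
conjugate(8 - 8i) = 8 + 8i


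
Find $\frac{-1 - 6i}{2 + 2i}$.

Multiply numerator and denominator by conjugate (2 - 2i):
= (-1 - 6i)(2 - 2i) / (2^2 + 2^2)
= (-14 - 10i) / 8
Divide through by 2: (-7 - 5i) / 4
= -7/4 - (5/4)i


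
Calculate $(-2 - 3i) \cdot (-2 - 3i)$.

(a1*a2 - b1*b2) + (a1*b2 + b1*a2)i
= (4 - 9) + (6 + 6)i
= -5 + 12i


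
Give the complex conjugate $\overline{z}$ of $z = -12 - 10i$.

If z = a + bi, then conjugate(z) = a - bi
conjugate(-12 - 10i) = -12 + 10i


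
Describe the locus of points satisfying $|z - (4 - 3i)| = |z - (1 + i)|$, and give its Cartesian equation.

|z - z1| = |z - z2| means z is equidistant from z1 and z2,
i.e. the perpendicular bisector of the segment from (4, -3) to (1, 1) (midpoint (5/2, -1)).
With z = x + yi, square both sides:
(x - 4)^2 + (y - (-3))^2 = (x - 1)^2 + (y - 1)^2
The x^2 and y^2 terms cancel: -6x + 8y = 2 - 25 = -23
Simplify: 6x - 8y = 23
Locus: Perpendicular bisector of the segment from (4, -3) to (1, 1): the line 6x - 8y = 23


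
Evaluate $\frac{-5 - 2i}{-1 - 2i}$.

Multiply numerator and denominator by conjugate (-1 + 2i):
= (-5 - 2i)(-1 + 2i) / ((-1)^2 + (-2)^2)
= (9 - 8i) / 5
= 9/5 - (8/5)i


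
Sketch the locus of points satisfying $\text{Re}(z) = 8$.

Re(z) = x where z = x + yi; the equation x = 8 is satisfied by all points with that x-coordinate
Locus: Vertical line x = 8


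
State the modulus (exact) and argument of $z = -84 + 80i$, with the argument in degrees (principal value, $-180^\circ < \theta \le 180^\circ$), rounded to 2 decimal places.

|z| = sqrt((-84)^2 + 80^2) = 116
arg(z) = arctan(b/a) = arctan(80/-84) (quadrant-adjusted) = 136.40°


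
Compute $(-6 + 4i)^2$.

(a + bi)^2 = a^2 - b^2 + 2abi
= (-6)^2 - 4^2 + 2*(-6)*4i
= 20 - 48i


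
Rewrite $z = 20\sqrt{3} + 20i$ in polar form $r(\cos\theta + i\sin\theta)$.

r = |z| = sqrt(a^2 + b^2) = sqrt((20*sqrt(3))^2 + (20)^2) = sqrt(1200 + 400) = sqrt(1600) = 40
θ = arctan(b/a) = arctan(20/34.641) (quadrant-adjusted) = 30°
z = 40(cos 30° + i sin 30°)


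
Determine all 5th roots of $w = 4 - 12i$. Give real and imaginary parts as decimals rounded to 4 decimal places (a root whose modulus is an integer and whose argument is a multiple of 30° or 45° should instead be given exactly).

|w| = sqrt(160) ≈ 12.649111, arg(w) ≈ 288.434949°
Root modulus = sqrt(160)^(1/5) ≈ 1.661162
Root arguments: θ_k = (arg(w) + 360°k)/5 for k = 0, 1, ..., 4
Compute each root as (root modulus)(cos θ_k + i sin θ_k) using full-precision intermediates, then round to 4 decimal places.
Roots: 0.8880 + 1.4039i, -1.0608 + 1.2783i, -1.5436 - 0.6139i, 0.1068 - 1.6577i, 1.6096 - 0.4107i


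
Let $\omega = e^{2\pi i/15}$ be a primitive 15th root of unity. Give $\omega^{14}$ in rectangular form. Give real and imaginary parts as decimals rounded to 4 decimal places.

ω^14 = e^(2πi·14/15) = e^(i·28π/15)
= cos(28π/15) + i sin(28π/15)
= 0.9135 - 0.4067i


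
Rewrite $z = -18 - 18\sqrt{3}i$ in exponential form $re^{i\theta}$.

r = |z| = sqrt((-18)^2 + (-18*sqrt(3))^2) = sqrt(324 + 972) = sqrt(1296) = 36
θ = arctan(b/a) = arctan(-31.1769/-18) (quadrant-adjusted) = 240° = 4π/3
z = 36e^(i*4π/3)


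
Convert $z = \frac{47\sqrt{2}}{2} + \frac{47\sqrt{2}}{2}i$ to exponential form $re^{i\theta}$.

r = |z| = sqrt((47*sqrt(2)/2)^2 + (47*sqrt(2)/2)^2) = sqrt(2209/2 + 2209/2) = sqrt(2209) = 47
θ = arctan(b/a) = arctan(33.234/33.234) (quadrant-adjusted) = 45° = π/4
z = 47e^(i*π/4)


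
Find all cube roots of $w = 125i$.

|w| = 125, arg(w) = 90°
Root modulus = 125^(1/3) = 5
Root arguments: θ_k = (90° + 360°k)/3 for k = 0, 1, ..., 2
Roots: 5*sqrt(3)/2 + (5/2)i, -5*sqrt(3)/2 + (5/2)i, -5i


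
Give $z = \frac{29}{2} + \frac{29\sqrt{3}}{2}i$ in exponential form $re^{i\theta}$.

r = |z| = sqrt((29/2)^2 + (29*sqrt(3)/2)^2) = sqrt(841/4 + 2523/4) = sqrt(841) = 29
θ = arctan(b/a) = arctan(25.1147/14.5) (quadrant-adjusted) = 60° = π/3
z = 29e^(i*π/3)


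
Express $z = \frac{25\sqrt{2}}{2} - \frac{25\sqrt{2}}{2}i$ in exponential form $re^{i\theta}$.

r = |z| = sqrt((25*sqrt(2)/2)^2 + (-25*sqrt(2)/2)^2) = sqrt(625/2 + 625/2) = sqrt(625) = 25
θ = arctan(b/a) = arctan(-17.6777/17.6777) (quadrant-adjusted) = -45° = -π/4
z = 25e^(-i*π/4)


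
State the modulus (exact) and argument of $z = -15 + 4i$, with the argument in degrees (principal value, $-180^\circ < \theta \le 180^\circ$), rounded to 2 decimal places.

|z| = sqrt((-15)^2 + 4^2) = sqrt(241)
arg(z) = arctan(b/a) = arctan(4/-15) (quadrant-adjusted) = 165.07°


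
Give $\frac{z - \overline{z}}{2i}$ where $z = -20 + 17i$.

z - conjugate(z) = 2bi
(z - conjugate(z))/(2i) = 2bi/(2i) = b = 17


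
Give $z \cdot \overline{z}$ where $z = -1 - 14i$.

z * conjugate(z) = |z|^2 = a^2 + b^2
= (-1)^2 + (-14)^2 = 197


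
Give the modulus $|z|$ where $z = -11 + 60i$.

|z| = sqrt(a^2 + b^2) = sqrt((-11)^2 + 60^2) = sqrt(3721) = 61


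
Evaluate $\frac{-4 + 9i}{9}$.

Divisor is real, so divide each part by 9:
= -4/9 + i


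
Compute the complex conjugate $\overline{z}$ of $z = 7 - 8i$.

If z = a + bi, then conjugate(z) = a - bi
conjugate(7 - 8i) = 7 + 8i


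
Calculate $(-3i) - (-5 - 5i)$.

(0 - (-5)) + (-3 - (-5))i = 5 + 2i


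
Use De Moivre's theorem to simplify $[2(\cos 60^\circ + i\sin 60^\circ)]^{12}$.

By De Moivre: z^n = r^n(cos(nθ) + i sin(nθ))
= 2^12(cos(12*60°) + i sin(12*60°))
= 4096(cos 0° + i sin 0°)
= 4096


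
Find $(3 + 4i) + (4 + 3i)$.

(3 + 4) + (4 + 3)i = 7 + 7i


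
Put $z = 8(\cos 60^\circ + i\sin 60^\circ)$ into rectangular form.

a = r cos θ = 8 * 1/2 = 4
b = r sin θ = 8 * sqrt(3)/2 = 4*sqrt(3)
z = 4 + 4*sqrt(3)i


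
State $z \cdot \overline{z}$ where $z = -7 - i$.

z * conjugate(z) = |z|^2 = a^2 + b^2
= (-7)^2 + (-1)^2 = 50


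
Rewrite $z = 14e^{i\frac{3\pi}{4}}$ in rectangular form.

a = r cos θ = 14 * -sqrt(2)/2 = -7*sqrt(2)
b = r sin θ = 14 * sqrt(2)/2 = 7*sqrt(2)
z = -7*sqrt(2) + 7*sqrt(2)i


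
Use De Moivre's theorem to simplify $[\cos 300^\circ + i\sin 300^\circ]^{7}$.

By De Moivre: z^n = r^n(cos(nθ) + i sin(nθ))
= 1^7(cos(7*300°) + i sin(7*300°))
= 1(cos 300° + i sin 300°)
= 1/2 - (sqrt(3)/2)i


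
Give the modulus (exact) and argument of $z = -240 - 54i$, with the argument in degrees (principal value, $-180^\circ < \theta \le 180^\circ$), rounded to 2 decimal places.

|z| = sqrt((-240)^2 + (-54)^2) = 246
arg(z) = arctan(b/a) = arctan(-54/-240) (quadrant-adjusted) = -167.32°


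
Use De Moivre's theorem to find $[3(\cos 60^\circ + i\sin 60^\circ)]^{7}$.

By De Moivre: z^n = r^n(cos(nθ) + i sin(nθ))
= 3^7(cos(7*60°) + i sin(7*60°))
= 2187(cos 60° + i sin 60°)
= 2187/2 + (2187*sqrt(3)/2)i
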